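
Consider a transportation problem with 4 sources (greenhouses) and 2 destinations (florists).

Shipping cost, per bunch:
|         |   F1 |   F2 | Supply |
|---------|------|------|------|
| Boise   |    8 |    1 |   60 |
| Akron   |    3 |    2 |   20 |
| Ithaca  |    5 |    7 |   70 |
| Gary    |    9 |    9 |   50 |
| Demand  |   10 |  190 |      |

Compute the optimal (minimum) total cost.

1020

A cheapest plan:
  Boise–F2: 60 × 1 = 60
  Akron–F2: 20 × 2 = 40
  Ithaca–F1: 10 × 5 = 50
  Ithaca–F2: 60 × 7 = 420
  Gary–F2: 50 × 9 = 450
Total = 60 + 40 + 50 + 420 + 450 = 1020.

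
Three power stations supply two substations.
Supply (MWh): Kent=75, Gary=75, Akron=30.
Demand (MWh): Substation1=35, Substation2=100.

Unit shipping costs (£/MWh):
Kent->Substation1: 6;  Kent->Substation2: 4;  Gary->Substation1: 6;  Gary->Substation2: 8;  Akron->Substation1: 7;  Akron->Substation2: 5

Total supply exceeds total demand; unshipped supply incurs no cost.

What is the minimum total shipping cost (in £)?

635

An optimal shipping plan:
  Kent–Substation2: 75 × £4 = £300
  Gary–Substation1: 35 × £6 = £210
  Akron–Substation2: 25 × £5 = £125
Total = 300 + 210 + 125 = £635.
(Supply check: Kent ships 75; Gary ships 35; Akron ships 25.)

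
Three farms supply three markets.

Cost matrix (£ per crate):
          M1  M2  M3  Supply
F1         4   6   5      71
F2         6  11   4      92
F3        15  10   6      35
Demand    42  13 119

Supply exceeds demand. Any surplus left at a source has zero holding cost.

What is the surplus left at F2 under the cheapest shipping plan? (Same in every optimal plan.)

0

Minimum-cost shipments:
  F1–M1: 42 crates
  F1–M2: 13 crates
  F1–M3: 16 crates
  F2–M3: 92 crates
  F3–M3: 11 crates
Total cost = £760.
F2 ships 92 of its 92, leaving 0.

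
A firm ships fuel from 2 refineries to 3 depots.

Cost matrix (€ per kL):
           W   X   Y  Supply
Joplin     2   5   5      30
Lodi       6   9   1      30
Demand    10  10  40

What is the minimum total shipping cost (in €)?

One minimum-cost allocation:
  Joplin–W: 10 × €2 = €20
  Joplin–X: 10 × €5 = €50
  Joplin–Y: 10 × €5 = €50
  Lodi–Y: 30 × €1 = €30
Total = 20 + 50 + 50 + 30 = €150.

150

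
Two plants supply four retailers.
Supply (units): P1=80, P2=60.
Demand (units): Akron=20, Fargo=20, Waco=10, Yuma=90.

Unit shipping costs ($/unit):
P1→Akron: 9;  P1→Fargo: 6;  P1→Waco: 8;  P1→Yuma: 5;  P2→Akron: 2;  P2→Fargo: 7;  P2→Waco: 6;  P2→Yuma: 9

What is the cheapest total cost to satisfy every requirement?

Optimal allocation:
  P1 to Yuma: 80 × $5 = $400
  P2 to Akron: 20 × $2 = $40
  P2 to Fargo: 20 × $7 = $140
  P2 to Waco: 10 × $6 = $60
  P2 to Yuma: 10 × $9 = $90
Total = 400 + 40 + 140 + 60 + 90 = $730.

730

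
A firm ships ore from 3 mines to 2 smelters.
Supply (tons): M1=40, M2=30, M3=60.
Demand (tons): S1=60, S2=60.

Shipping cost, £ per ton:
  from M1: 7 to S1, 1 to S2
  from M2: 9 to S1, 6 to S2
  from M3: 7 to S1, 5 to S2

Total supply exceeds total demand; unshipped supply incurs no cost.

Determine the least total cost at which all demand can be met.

580

A cheapest plan:
  M1→S2: 40 × £1 = £40
  M2→S2: 20 × £6 = £120
  M3→S1: 60 × £7 = £420
Total = 40 + 120 + 420 = £580.
(Supply check: M1 ships 40; M2 ships 20; M3 ships 60.)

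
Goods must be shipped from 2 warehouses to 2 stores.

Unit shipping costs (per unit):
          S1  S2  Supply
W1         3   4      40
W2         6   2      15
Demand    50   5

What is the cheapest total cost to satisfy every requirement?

Optimal allocation:
  W1–S1: 40 × 3 = 120
  W2–S1: 10 × 6 = 60
  W2–S2: 5 × 2 = 10
Total = 120 + 60 + 10 = 190.
(Supply check: W1 ships 40; W2 ships 15.)

190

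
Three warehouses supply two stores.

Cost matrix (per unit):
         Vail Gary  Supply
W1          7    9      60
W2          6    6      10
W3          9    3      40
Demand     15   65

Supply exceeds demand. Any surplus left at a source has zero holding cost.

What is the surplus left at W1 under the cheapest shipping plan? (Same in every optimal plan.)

30

An optimal plan:
  W1→Vail: 15 units
  W1→Gary: 15 units
  W2→Gary: 10 units
  W3→Gary: 40 units
Total cost = 420.
W1 ships 30 of its 60, leaving 30.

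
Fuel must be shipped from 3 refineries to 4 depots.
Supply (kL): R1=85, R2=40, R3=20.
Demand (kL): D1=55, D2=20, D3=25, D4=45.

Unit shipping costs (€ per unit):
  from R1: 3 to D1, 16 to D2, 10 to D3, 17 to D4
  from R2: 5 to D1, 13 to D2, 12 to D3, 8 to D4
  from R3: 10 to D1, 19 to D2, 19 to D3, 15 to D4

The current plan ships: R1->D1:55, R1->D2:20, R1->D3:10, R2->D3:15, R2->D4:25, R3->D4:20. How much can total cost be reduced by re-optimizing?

90

Current plan cost = 55·3 + 20·16 + 10·10 + 15·12 + 25·8 + 20·15 = €1265.
Optimal plan:
  R1–D1: 55 × €3 = €165
  R1–D2: 5 × €16 = €80
  R1–D3: 25 × €10 = €250
  R2–D4: 40 × €8 = €320
  R3–D2: 15 × €19 = €285
  R3–D4: 5 × €15 = €75
Optimal cost = €1175.
Saving = 1265 − 1175 = €90.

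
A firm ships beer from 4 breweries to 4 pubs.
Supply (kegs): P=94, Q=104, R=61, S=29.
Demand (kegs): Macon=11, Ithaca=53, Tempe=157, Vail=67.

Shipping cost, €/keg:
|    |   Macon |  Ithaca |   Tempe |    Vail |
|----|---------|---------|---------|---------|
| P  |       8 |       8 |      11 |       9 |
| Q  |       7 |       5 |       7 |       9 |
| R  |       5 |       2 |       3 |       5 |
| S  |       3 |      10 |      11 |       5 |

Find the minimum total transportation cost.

An optimal shipping plan:
  P–Ithaca: 45 kegs
  P–Vail: 49 kegs
  Q–Ithaca: 8 kegs
  Q–Tempe: 96 kegs
  R–Tempe: 61 kegs
  S–Macon: 11 kegs
  S–Vail: 18 kegs
Total cost = €1819.
(Supply check: P ships 94; Q ships 104; R ships 61; S ships 29.)

1819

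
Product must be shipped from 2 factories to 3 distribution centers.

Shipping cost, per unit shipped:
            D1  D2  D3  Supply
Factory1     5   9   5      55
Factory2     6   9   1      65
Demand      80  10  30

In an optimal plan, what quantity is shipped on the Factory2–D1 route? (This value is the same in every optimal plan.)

Optimal shipments:
  Factory1→D1: 55 × 5 = 275
  Factory2→D1: 25 × 6 = 150
  Factory2→D2: 10 × 9 = 90
  Factory2→D3: 30 × 1 = 30
Total cost = 545.
So Factory2→D1 carries 25 pallets.

25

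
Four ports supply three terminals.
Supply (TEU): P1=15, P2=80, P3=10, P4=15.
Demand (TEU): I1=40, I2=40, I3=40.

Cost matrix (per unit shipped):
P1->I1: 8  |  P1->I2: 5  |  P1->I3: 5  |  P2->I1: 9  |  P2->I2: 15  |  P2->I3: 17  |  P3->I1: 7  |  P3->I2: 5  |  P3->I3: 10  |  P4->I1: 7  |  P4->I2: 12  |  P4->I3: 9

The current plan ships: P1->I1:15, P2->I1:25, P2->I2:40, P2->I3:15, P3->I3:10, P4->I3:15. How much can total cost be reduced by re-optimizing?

195

Current plan cost = 15·8 + 25·9 + 40·15 + 15·17 + 10·10 + 15·9 = 1435.
Optimal plan:
  P1->I3: 15 × 5 = 75
  P2->I1: 40 × 9 = 360
  P2->I2: 30 × 15 = 450
  P2->I3: 10 × 17 = 170
  P3->I2: 10 × 5 = 50
  P4->I3: 15 × 9 = 135
Optimal cost = 1240.
Saving = 1435 − 1240 = 195.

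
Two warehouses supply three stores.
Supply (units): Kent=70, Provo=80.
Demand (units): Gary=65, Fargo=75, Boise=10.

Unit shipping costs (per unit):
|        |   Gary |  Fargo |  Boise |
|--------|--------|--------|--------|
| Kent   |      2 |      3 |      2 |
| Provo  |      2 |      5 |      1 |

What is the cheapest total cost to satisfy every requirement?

375

An optimal shipping plan:
  Kent to Fargo: 70 × 3 = 210
  Provo to Gary: 65 × 2 = 130
  Provo to Fargo: 5 × 5 = 25
  Provo to Boise: 10 × 1 = 10
Total = 210 + 130 + 25 + 10 = 375.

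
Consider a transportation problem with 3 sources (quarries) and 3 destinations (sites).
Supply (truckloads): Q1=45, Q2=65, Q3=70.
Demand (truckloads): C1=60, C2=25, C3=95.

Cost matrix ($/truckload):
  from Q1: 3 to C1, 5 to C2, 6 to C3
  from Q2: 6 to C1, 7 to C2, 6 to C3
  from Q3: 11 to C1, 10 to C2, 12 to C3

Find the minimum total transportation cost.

One minimum-cost allocation:
  Q1 to C1: 45 truckloads
  Q2 to C3: 65 truckloads
  Q3 to C1: 15 truckloads
  Q3 to C2: 25 truckloads
  Q3 to C3: 30 truckloads
Total cost = $1300.
(Supply check: Q1 ships 45; Q2 ships 65; Q3 ships 70.)

1300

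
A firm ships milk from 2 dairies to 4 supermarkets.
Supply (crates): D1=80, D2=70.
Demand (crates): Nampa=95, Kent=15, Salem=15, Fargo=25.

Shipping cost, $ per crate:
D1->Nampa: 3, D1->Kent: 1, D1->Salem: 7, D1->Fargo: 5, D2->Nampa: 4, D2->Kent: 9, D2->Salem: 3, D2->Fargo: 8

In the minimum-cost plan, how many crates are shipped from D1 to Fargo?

25

The minimum-cost plan:
  D1->Nampa: 40 × $3 = $120
  D1->Kent: 15 × $1 = $15
  D1->Fargo: 25 × $5 = $125
  D2->Nampa: 55 × $4 = $220
  D2->Salem: 15 × $3 = $45
Total cost = $525.
So D1→Fargo carries 25 crates.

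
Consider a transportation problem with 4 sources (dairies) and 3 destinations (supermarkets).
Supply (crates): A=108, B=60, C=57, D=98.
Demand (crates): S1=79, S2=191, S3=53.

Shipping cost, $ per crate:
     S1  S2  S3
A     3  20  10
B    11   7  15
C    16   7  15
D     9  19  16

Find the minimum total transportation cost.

An optimal shipping plan:
  A to S1: 79 × $3 = $237
  A to S3: 29 × $10 = $290
  B to S2: 60 × $7 = $420
  C to S2: 57 × $7 = $399
  D to S2: 74 × $19 = $1406
  D to S3: 24 × $16 = $384
Total = 237 + 290 + 420 + 399 + 1406 + 384 = $3136.

3136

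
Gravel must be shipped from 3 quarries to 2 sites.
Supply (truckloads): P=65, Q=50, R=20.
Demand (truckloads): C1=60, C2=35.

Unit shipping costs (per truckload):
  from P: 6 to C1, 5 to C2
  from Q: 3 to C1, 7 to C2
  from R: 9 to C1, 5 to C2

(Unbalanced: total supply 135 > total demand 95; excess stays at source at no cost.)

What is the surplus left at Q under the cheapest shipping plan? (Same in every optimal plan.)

0

An optimal plan:
  P→C1: 10 truckloads
  P→C2: 35 truckloads
  Q→C1: 50 truckloads
Total cost = 385.
Q ships 50 of its 50, leaving 0.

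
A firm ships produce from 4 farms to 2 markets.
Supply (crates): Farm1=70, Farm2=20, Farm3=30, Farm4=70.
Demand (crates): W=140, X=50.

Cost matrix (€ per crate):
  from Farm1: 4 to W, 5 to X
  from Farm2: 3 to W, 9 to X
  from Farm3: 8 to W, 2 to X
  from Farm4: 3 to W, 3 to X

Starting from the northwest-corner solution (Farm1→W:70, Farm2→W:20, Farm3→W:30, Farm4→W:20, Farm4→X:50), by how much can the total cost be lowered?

Current plan cost = 70·4 + 20·3 + 30·8 + 20·3 + 50·3 = €790.
Optimal plan:
  Farm1 to W: 70 crates
  Farm2 to W: 20 crates
  Farm3 to X: 30 crates
  Farm4 to W: 50 crates
  Farm4 to X: 20 crates
Optimal cost = €610.
Saving = 790 − 610 = €180.

180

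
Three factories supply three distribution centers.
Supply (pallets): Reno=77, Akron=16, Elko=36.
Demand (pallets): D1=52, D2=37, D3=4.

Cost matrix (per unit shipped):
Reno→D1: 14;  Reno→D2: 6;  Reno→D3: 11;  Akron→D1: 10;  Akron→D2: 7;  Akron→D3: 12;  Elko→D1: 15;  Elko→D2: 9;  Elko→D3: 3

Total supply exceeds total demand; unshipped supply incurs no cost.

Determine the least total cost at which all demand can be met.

One minimum-cost allocation:
  Reno to D1: 36 × 14 = 504
  Reno to D2: 37 × 6 = 222
  Akron to D1: 16 × 10 = 160
  Elko to D3: 4 × 3 = 12
Total = 504 + 222 + 160 + 12 = 898.
(Supply check: Reno ships 73; Akron ships 16; Elko ships 4.)

898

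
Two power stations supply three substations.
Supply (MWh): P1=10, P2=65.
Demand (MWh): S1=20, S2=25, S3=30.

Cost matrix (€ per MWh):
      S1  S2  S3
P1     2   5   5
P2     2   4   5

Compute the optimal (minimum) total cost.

A cheapest plan:
  P1→S1: 10 × €2 = €20
  P2→S1: 10 × €2 = €20
  P2→S2: 25 × €4 = €100
  P2→S3: 30 × €5 = €150
Total = 20 + 20 + 100 + 150 = €290.

290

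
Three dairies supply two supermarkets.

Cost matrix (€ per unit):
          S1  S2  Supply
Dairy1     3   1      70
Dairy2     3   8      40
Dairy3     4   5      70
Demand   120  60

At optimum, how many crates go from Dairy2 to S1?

40

Solving gives:
  Dairy1 to S1: 10 crates
  Dairy1 to S2: 60 crates
  Dairy2 to S1: 40 crates
  Dairy3 to S1: 70 crates
Total cost = €490.
So Dairy2→S1 carries 40 crates.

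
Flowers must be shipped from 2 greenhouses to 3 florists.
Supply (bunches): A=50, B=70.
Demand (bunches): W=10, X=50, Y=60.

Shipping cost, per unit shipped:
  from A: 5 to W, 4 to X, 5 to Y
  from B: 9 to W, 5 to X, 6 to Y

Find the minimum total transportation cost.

Optimal allocation:
  A→W: 10 × 5 = 50
  A→Y: 40 × 5 = 200
  B→X: 50 × 5 = 250
  B→Y: 20 × 6 = 120
Total = 50 + 200 + 250 + 120 = 620.
(Supply check: A ships 50; B ships 70.)

620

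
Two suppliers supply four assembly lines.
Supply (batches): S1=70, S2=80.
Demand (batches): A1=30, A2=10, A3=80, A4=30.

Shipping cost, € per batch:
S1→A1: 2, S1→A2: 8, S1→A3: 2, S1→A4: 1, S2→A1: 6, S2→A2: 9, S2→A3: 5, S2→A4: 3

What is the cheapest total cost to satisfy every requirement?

Optimal allocation:
  S1→A1: 30 × €2 = €60
  S1→A3: 40 × €2 = €80
  S2→A2: 10 × €9 = €90
  S2→A3: 40 × €5 = €200
  S2→A4: 30 × €3 = €90
Total = 60 + 80 + 90 + 200 + 90 = €520.
(Supply check: S1 ships 70; S2 ships 80.)

520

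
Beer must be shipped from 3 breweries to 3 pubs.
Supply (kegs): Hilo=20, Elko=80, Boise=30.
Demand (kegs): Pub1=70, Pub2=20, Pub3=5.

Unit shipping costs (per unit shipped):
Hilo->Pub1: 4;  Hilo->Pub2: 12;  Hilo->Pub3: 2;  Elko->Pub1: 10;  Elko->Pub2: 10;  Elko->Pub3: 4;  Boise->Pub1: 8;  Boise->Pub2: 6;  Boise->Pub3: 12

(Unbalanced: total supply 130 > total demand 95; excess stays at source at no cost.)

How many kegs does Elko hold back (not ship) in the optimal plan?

35

An optimal plan:
  Hilo–Pub1: 20 × 4 = 80
  Elko–Pub1: 40 × 10 = 400
  Elko–Pub3: 5 × 4 = 20
  Boise–Pub1: 10 × 8 = 80
  Boise–Pub2: 20 × 6 = 120
Total cost = 700.
Elko ships 45 of its 80, leaving 35.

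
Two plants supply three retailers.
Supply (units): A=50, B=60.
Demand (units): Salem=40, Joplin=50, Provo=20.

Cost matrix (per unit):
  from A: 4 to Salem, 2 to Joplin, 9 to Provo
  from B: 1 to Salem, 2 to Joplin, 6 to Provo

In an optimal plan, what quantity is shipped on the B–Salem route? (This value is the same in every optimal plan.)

40

Optimal shipments:
  A->Joplin: 50 × 2 = 100
  B->Salem: 40 × 1 = 40
  B->Provo: 20 × 6 = 120
Total cost = 260.
So B→Salem carries 40 units.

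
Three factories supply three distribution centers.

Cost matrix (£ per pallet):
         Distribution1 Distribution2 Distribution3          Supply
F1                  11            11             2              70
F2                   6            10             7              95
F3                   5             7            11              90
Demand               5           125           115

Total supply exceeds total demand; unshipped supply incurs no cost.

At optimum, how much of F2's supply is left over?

10

Minimum-cost shipments:
  F1→Distribution3: 70 × £2 = £140
  F2→Distribution1: 5 × £6 = £30
  F2→Distribution2: 35 × £10 = £350
  F2→Distribution3: 45 × £7 = £315
  F3→Distribution2: 90 × £7 = £630
Total cost = £1465.
F2 ships 85 of its 95, leaving 10.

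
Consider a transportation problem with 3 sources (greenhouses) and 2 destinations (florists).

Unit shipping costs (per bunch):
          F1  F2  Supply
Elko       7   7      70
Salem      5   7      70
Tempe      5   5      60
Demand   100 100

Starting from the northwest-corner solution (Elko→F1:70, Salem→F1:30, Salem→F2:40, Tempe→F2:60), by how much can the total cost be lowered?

80

Current plan cost = 70·7 + 30·5 + 40·7 + 60·5 = 1220.
Optimal plan:
  Elko to F1: 30 × 7 = 210
  Elko to F2: 40 × 7 = 280
  Salem to F1: 70 × 5 = 350
  Tempe to F2: 60 × 5 = 300
Optimal cost = 1140.
Saving = 1220 − 1140 = 80.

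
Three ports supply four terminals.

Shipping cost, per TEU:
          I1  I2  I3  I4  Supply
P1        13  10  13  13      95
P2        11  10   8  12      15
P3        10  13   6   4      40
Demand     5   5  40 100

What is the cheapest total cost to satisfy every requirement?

A cheapest plan:
  P1–I1: 5 × 13 = 65
  P1–I2: 5 × 10 = 50
  P1–I3: 25 × 13 = 325
  P1–I4: 60 × 13 = 780
  P2–I3: 15 × 8 = 120
  P3–I4: 40 × 4 = 160
Total = 65 + 50 + 325 + 780 + 120 + 160 = 1500.
(Supply check: P1 ships 95; P2 ships 15; P3 ships 40.)

1500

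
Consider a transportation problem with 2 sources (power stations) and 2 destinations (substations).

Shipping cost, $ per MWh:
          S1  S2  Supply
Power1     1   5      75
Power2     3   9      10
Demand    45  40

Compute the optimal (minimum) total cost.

Optimal allocation:
  Power1 to S1: 35 MWh
  Power1 to S2: 40 MWh
  Power2 to S1: 10 MWh
Total cost = $265.
(Supply check: Power1 ships 75; Power2 ships 10.)

265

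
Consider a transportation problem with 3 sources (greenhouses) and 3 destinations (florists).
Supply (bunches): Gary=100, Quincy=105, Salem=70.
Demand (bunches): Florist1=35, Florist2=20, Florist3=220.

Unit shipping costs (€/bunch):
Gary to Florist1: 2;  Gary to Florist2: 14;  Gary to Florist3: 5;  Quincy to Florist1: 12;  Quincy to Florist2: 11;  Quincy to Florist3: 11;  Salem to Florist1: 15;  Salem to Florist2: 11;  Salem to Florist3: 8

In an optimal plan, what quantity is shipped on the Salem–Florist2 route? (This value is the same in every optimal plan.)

0

The minimum-cost plan:
  Gary->Florist1: 35 × €2 = €70
  Gary->Florist3: 65 × €5 = €325
  Quincy->Florist2: 20 × €11 = €220
  Quincy->Florist3: 85 × €11 = €935
  Salem->Florist3: 70 × €8 = €560
Total cost = €2110.
The route Salem→Florist2 is not used.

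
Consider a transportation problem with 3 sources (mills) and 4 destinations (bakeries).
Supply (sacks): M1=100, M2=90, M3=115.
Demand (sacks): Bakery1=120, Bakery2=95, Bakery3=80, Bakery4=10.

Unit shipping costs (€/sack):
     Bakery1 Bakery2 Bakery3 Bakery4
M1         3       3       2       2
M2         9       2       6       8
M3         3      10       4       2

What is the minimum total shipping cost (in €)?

735

Optimal allocation:
  M1->Bakery1: 5 sacks
  M1->Bakery2: 5 sacks
  M1->Bakery3: 80 sacks
  M1->Bakery4: 10 sacks
  M2->Bakery2: 90 sacks
  M3->Bakery1: 115 sacks
Total cost = €735.
(Supply check: M1 ships 100; M2 ships 90; M3 ships 115.)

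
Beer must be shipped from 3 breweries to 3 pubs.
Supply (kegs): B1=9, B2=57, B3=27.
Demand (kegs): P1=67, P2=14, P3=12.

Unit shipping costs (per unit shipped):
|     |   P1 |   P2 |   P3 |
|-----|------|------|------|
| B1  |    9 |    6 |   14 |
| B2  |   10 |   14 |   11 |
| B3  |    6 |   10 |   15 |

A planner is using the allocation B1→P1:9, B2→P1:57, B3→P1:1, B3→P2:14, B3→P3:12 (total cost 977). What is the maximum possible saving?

159

Current plan cost = 9·9 + 57·10 + 1·6 + 14·10 + 12·15 = 977.
Optimal plan:
  B1–P2: 9 kegs
  B2–P1: 45 kegs
  B2–P3: 12 kegs
  B3–P1: 22 kegs
  B3–P2: 5 kegs
Optimal cost = 818.
Saving = 977 − 818 = 159.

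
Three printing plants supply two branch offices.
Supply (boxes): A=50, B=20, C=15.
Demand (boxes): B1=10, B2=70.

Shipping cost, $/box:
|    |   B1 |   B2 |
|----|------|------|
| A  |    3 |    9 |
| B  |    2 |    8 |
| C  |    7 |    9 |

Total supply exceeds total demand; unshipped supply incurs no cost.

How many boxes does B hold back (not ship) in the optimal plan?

0

Minimum-cost shipments:
  A→B2: 50 × $9 = $450
  B→B1: 10 × $2 = $20
  B→B2: 10 × $8 = $80
  C→B2: 10 × $9 = $90
Total cost = $640.
B ships 20 of its 20, leaving 0.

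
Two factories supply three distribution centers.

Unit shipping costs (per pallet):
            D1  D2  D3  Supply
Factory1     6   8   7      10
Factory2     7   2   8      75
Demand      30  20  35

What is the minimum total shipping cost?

An optimal shipping plan:
  Factory1–D1: 10 pallets
  Factory2–D1: 20 pallets
  Factory2–D2: 20 pallets
  Factory2–D3: 35 pallets
Total cost = 520.

520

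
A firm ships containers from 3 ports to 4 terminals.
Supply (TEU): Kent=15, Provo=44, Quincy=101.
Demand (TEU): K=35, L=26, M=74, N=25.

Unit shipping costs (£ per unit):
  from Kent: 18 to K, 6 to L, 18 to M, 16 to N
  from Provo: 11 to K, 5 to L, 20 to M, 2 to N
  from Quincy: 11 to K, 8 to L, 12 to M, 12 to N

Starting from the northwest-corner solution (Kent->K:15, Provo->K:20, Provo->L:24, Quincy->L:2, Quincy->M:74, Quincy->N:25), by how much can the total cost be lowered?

Current plan cost = 15·18 + 20·11 + 24·5 + 2·8 + 74·12 + 25·12 = £1814.
Optimal plan:
  Kent->L: 15 × £6 = £90
  Provo->K: 8 × £11 = £88
  Provo->L: 11 × £5 = £55
  Provo->N: 25 × £2 = £50
  Quincy->K: 27 × £11 = £297
  Quincy->M: 74 × £12 = £888
Optimal cost = £1468.
Saving = 1814 − 1468 = £346.

346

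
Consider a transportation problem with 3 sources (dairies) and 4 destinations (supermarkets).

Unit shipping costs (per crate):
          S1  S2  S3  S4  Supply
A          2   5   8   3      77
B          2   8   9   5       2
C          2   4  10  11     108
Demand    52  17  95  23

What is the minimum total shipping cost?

1081

A cheapest plan:
  A→S3: 54 × 8 = 432
  A→S4: 23 × 3 = 69
  B→S3: 2 × 9 = 18
  C→S1: 52 × 2 = 104
  C→S2: 17 × 4 = 68
  C→S3: 39 × 10 = 390
Total = 432 + 69 + 18 + 104 + 68 + 390 = 1081.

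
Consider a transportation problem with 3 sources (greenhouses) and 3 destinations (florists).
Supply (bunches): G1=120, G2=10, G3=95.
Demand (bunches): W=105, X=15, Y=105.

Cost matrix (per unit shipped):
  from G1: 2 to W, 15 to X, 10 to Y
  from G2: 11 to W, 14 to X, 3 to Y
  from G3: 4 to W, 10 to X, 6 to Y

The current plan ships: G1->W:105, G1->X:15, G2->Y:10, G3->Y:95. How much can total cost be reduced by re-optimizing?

15

Current plan cost = 105·2 + 15·15 + 10·3 + 95·6 = 1035.
Optimal plan:
  G1→W: 105 × 2 = 210
  G1→Y: 15 × 10 = 150
  G2→Y: 10 × 3 = 30
  G3→X: 15 × 10 = 150
  G3→Y: 80 × 6 = 480
Optimal cost = 1020.
Saving = 1035 − 1020 = 15.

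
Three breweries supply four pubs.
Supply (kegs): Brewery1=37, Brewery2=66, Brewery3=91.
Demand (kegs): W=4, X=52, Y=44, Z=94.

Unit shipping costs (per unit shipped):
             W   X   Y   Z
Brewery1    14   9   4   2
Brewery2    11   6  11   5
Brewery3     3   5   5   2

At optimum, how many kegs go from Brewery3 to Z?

Optimal shipments:
  Brewery1→Y: 37 × 4 = 148
  Brewery2→X: 52 × 6 = 312
  Brewery2→Z: 14 × 5 = 70
  Brewery3→W: 4 × 3 = 12
  Brewery3→Y: 7 × 5 = 35
  Brewery3→Z: 80 × 2 = 160
Total cost = 737.
So Brewery3→Z carries 80 kegs.

80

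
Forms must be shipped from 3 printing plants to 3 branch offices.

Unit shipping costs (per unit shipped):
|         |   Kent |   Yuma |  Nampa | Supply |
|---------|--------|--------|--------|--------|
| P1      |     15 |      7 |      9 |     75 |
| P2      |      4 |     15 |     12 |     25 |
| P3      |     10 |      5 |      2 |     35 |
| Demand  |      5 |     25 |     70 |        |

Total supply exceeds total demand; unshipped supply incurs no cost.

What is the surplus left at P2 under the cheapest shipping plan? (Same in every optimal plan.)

An optimal plan:
  P1→Yuma: 25 × 7 = 175
  P1→Nampa: 35 × 9 = 315
  P2→Kent: 5 × 4 = 20
  P3→Nampa: 35 × 2 = 70
Total cost = 580.
P2 ships 5 of its 25, leaving 20.

20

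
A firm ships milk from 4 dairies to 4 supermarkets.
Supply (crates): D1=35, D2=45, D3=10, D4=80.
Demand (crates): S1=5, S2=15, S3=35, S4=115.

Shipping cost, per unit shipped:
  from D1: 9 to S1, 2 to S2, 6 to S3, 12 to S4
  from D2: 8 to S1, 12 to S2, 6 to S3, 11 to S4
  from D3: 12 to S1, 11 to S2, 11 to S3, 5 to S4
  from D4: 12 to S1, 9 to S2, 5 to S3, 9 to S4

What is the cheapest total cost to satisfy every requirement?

1325

One minimum-cost allocation:
  D1 to S2: 15 × 2 = 30
  D1 to S3: 20 × 6 = 120
  D2 to S1: 5 × 8 = 40
  D2 to S3: 15 × 6 = 90
  D2 to S4: 25 × 11 = 275
  D3 to S4: 10 × 5 = 50
  D4 to S4: 80 × 9 = 720
Total = 30 + 120 + 40 + 90 + 275 + 50 + 720 = 1325.
(Supply check: D1 ships 35; D2 ships 45; D3 ships 10; D4 ships 80.)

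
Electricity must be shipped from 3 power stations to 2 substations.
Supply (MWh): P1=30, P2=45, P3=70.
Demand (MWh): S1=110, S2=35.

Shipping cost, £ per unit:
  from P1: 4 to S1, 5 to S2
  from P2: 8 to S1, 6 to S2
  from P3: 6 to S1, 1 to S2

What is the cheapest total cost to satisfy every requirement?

An optimal shipping plan:
  P1->S1: 30 × £4 = £120
  P2->S1: 45 × £8 = £360
  P3->S1: 35 × £6 = £210
  P3->S2: 35 × £1 = £35
Total = 120 + 360 + 210 + 35 = £725.

725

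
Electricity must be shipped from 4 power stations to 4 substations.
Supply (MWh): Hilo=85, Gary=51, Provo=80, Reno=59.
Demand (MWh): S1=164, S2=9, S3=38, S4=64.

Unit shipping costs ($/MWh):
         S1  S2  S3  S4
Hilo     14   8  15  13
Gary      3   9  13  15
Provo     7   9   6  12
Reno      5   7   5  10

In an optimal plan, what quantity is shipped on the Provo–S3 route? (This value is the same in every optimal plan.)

Optimal shipments:
  Hilo to S1: 12 × $14 = $168
  Hilo to S2: 9 × $8 = $72
  Hilo to S4: 64 × $13 = $832
  Gary to S1: 51 × $3 = $153
  Provo to S1: 42 × $7 = $294
  Provo to S3: 38 × $6 = $228
  Reno to S1: 59 × $5 = $295
Total cost = $2042.
So Provo→S3 carries 38 MWh.

38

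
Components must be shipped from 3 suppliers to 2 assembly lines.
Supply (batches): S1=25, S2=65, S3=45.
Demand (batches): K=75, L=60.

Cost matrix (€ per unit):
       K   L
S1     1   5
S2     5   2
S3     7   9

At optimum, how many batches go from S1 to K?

25

Solving gives:
  S1→K: 25 × €1 = €25
  S2→K: 5 × €5 = €25
  S2→L: 60 × €2 = €120
  S3→K: 45 × €7 = €315
Total cost = €485.
So S1→K carries 25 batches.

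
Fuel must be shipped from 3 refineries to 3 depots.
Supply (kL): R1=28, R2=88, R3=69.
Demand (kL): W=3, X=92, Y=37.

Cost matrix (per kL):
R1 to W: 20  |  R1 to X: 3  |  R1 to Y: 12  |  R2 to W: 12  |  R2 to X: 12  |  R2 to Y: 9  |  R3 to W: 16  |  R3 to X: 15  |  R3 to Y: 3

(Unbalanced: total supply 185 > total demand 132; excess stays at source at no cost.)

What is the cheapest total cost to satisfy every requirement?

999

An optimal shipping plan:
  R1→X: 28 × 3 = 84
  R2→W: 3 × 12 = 36
  R2→X: 64 × 12 = 768
  R3→Y: 37 × 3 = 111
Total = 84 + 36 + 768 + 111 = 999.
(Supply check: R1 ships 28; R2 ships 67; R3 ships 37.)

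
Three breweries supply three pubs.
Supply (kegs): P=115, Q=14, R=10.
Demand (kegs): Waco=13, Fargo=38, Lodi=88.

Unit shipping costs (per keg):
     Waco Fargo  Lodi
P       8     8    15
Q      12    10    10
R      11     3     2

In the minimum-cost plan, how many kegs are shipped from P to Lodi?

64

The minimum-cost plan:
  P–Waco: 13 × 8 = 104
  P–Fargo: 38 × 8 = 304
  P–Lodi: 64 × 15 = 960
  Q–Lodi: 14 × 10 = 140
  R–Lodi: 10 × 2 = 20
Total cost = 1528.
So P→Lodi carries 64 kegs.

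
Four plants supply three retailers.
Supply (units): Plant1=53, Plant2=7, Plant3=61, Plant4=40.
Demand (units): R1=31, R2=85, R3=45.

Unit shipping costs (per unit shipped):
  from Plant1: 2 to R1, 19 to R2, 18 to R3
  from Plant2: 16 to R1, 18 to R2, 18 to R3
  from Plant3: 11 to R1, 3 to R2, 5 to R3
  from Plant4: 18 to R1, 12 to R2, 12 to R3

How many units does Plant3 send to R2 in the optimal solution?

Solving gives:
  Plant1->R1: 31 × 2 = 62
  Plant1->R3: 22 × 18 = 396
  Plant2->R2: 7 × 18 = 126
  Plant3->R2: 61 × 3 = 183
  Plant4->R2: 17 × 12 = 204
  Plant4->R3: 23 × 12 = 276
Total cost = 1247.
So Plant3→R2 carries 61 units.

61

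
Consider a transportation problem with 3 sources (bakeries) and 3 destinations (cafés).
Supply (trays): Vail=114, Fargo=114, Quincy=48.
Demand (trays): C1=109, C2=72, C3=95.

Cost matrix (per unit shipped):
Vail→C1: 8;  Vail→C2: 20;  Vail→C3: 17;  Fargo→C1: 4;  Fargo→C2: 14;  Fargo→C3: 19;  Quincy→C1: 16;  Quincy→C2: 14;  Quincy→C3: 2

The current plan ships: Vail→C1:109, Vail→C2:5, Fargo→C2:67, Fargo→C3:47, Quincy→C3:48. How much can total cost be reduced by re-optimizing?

Current plan cost = 109·8 + 5·20 + 67·14 + 47·19 + 48·2 = 2899.
Optimal plan:
  Vail->C1: 67 × 8 = 536
  Vail->C3: 47 × 17 = 799
  Fargo->C1: 42 × 4 = 168
  Fargo->C2: 72 × 14 = 1008
  Quincy->C3: 48 × 2 = 96
Optimal cost = 2607.
Saving = 2899 − 2607 = 292.

292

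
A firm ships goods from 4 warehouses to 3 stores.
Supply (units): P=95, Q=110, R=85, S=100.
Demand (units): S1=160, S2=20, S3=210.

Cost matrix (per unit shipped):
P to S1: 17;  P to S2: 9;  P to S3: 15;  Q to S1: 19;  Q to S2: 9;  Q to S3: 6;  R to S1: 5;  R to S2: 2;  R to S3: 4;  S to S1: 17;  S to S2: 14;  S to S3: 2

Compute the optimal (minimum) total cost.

2740

Optimal allocation:
  P–S1: 75 × 17 = 1275
  P–S2: 20 × 9 = 180
  Q–S3: 110 × 6 = 660
  R–S1: 85 × 5 = 425
  S–S3: 100 × 2 = 200
Total = 1275 + 180 + 660 + 425 + 200 = 2740.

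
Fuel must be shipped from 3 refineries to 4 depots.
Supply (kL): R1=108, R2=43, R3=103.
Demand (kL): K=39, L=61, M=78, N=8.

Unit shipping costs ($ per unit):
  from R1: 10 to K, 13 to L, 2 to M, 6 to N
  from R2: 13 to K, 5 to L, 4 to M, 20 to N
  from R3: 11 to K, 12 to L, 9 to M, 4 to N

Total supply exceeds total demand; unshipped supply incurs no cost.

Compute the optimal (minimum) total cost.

A cheapest plan:
  R1 to K: 30 × $10 = $300
  R1 to M: 78 × $2 = $156
  R2 to L: 43 × $5 = $215
  R3 to K: 9 × $11 = $99
  R3 to L: 18 × $12 = $216
  R3 to N: 8 × $4 = $32
Total = 300 + 156 + 215 + 99 + 216 + 32 = $1018.

1018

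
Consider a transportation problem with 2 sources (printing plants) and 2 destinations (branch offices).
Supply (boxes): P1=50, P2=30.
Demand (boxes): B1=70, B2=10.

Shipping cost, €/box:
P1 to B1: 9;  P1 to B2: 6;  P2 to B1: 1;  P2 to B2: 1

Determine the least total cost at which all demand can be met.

450

A cheapest plan:
  P1 to B1: 40 boxes
  P1 to B2: 10 boxes
  P2 to B1: 30 boxes
Total cost = €450.
(Supply check: P1 ships 50; P2 ships 30.)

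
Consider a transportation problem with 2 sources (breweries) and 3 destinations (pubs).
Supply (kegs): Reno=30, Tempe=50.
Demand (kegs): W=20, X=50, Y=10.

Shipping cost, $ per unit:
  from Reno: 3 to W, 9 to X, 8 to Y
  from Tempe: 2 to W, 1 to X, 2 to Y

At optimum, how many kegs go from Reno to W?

20

The minimum-cost plan:
  Reno to W: 20 × $3 = $60
  Reno to Y: 10 × $8 = $80
  Tempe to X: 50 × $1 = $50
Total cost = $190.
So Reno→W carries 20 kegs.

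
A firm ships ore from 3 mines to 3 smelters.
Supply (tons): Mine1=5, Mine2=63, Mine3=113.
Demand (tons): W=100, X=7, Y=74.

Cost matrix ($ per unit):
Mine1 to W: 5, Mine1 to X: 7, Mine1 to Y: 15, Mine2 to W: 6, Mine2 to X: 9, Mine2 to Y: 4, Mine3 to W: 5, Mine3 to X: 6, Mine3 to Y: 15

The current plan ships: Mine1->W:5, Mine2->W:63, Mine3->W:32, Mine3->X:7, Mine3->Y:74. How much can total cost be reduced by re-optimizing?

756

Current plan cost = 5·5 + 63·6 + 32·5 + 7·6 + 74·15 = $1715.
Optimal plan:
  Mine1->Y: 5 × $15 = $75
  Mine2->Y: 63 × $4 = $252
  Mine3->W: 100 × $5 = $500
  Mine3->X: 7 × $6 = $42
  Mine3->Y: 6 × $15 = $90
Optimal cost = $959.
Saving = 1715 − 959 = $756.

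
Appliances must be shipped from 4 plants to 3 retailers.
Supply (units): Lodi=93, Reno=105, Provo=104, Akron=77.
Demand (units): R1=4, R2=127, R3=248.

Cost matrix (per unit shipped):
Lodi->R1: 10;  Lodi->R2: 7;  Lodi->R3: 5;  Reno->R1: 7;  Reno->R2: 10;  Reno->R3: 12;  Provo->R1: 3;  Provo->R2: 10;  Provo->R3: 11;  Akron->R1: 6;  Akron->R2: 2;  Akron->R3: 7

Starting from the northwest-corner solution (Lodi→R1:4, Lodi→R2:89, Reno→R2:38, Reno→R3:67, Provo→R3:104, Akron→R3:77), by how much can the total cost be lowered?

639

Current plan cost = 4·10 + 89·7 + 38·10 + 67·12 + 104·11 + 77·7 = 3530.
Optimal plan:
  Lodi->R3: 93 × 5 = 465
  Reno->R2: 50 × 10 = 500
  Reno->R3: 55 × 12 = 660
  Provo->R1: 4 × 3 = 12
  Provo->R3: 100 × 11 = 1100
  Akron->R2: 77 × 2 = 154
Optimal cost = 2891.
Saving = 3530 − 2891 = 639.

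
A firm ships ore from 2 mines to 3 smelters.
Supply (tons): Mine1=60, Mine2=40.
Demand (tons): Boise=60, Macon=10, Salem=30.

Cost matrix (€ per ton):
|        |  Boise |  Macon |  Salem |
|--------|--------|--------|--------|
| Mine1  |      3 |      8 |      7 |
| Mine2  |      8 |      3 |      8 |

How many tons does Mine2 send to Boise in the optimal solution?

The minimum-cost plan:
  Mine1 to Boise: 60 × €3 = €180
  Mine2 to Macon: 10 × €3 = €30
  Mine2 to Salem: 30 × €8 = €240
Total cost = €450.
The route Mine2→Boise is not used.

0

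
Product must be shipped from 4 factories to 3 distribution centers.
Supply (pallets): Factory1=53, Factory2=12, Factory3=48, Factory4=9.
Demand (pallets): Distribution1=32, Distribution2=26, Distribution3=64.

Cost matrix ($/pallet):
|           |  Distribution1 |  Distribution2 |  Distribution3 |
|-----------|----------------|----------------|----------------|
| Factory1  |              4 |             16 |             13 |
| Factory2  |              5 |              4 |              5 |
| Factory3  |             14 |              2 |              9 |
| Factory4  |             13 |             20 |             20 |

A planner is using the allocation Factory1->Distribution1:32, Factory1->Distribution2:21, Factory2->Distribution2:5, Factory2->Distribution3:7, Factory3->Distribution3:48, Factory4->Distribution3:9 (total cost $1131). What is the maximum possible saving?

240

Current plan cost = 32·4 + 21·16 + 5·4 + 7·5 + 48·9 + 9·20 = $1131.
Optimal plan:
  Factory1→Distribution1: 32 × $4 = $128
  Factory1→Distribution3: 21 × $13 = $273
  Factory2→Distribution3: 12 × $5 = $60
  Factory3→Distribution2: 26 × $2 = $52
  Factory3→Distribution3: 22 × $9 = $198
  Factory4→Distribution3: 9 × $20 = $180
Optimal cost = $891.
Saving = 1131 − 891 = $240.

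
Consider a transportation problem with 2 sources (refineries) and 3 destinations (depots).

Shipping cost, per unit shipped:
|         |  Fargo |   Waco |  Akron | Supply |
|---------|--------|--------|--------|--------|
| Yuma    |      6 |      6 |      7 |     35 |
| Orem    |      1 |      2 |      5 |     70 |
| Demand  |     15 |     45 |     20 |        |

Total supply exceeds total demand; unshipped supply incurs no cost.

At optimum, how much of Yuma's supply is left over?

25

Minimum-cost shipments:
  Yuma->Akron: 10 × 7 = 70
  Orem->Fargo: 15 × 1 = 15
  Orem->Waco: 45 × 2 = 90
  Orem->Akron: 10 × 5 = 50
Total cost = 225.
Yuma ships 10 of its 35, leaving 25.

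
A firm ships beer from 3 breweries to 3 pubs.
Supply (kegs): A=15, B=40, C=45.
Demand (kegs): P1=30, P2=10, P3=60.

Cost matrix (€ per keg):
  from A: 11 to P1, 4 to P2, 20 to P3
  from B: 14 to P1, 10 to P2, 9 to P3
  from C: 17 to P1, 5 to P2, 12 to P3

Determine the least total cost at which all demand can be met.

1070

One minimum-cost allocation:
  A->P1: 15 × €11 = €165
  B->P3: 40 × €9 = €360
  C->P1: 15 × €17 = €255
  C->P2: 10 × €5 = €50
  C->P3: 20 × €12 = €240
Total = 165 + 360 + 255 + 50 + 240 = €1070.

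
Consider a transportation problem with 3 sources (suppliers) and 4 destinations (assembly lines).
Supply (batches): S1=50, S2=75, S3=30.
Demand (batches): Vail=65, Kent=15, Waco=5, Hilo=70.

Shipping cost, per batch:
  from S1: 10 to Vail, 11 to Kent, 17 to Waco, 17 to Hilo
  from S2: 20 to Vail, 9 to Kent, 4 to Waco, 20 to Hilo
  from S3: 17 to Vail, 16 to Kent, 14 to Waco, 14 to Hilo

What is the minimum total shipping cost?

An optimal shipping plan:
  S1 to Vail: 50 × 10 = 500
  S2 to Vail: 15 × 20 = 300
  S2 to Kent: 15 × 9 = 135
  S2 to Waco: 5 × 4 = 20
  S2 to Hilo: 40 × 20 = 800
  S3 to Hilo: 30 × 14 = 420
Total = 500 + 300 + 135 + 20 + 800 + 420 = 2175.
(Supply check: S1 ships 50; S2 ships 75; S3 ships 30.)

2175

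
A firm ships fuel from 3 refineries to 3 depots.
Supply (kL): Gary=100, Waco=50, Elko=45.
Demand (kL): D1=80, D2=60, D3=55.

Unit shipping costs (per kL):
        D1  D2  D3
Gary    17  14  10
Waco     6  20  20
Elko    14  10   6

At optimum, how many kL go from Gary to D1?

Solving gives:
  Gary to D1: 30 kL
  Gary to D2: 60 kL
  Gary to D3: 10 kL
  Waco to D1: 50 kL
  Elko to D3: 45 kL
Total cost = 2020.
So Gary→D1 carries 30 kL.

30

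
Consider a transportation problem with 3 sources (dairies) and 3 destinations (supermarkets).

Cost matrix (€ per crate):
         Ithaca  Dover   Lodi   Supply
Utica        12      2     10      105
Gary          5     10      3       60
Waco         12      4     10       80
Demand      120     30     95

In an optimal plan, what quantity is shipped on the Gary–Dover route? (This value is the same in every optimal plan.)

Optimal shipments:
  Utica->Dover: 30 crates
  Utica->Lodi: 75 crates
  Gary->Ithaca: 40 crates
  Gary->Lodi: 20 crates
  Waco->Ithaca: 80 crates
Total cost = €2030.
The route Gary→Dover is not used.

0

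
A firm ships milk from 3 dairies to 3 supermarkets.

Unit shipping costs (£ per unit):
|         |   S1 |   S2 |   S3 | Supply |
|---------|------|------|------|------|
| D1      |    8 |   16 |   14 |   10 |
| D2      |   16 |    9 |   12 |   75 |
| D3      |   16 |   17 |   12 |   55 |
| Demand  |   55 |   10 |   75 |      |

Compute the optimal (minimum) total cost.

1790

A cheapest plan:
  D1 to S1: 10 crates
  D2 to S2: 10 crates
  D2 to S3: 65 crates
  D3 to S1: 45 crates
  D3 to S3: 10 crates
Total cost = £1790.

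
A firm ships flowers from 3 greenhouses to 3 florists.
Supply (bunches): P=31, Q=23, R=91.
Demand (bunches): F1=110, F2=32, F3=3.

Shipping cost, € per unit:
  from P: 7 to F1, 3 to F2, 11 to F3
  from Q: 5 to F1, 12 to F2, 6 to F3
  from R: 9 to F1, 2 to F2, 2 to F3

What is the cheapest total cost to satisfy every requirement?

906

An optimal shipping plan:
  P→F1: 31 bunches
  Q→F1: 23 bunches
  R→F1: 56 bunches
  R→F2: 32 bunches
  R→F3: 3 bunches
Total cost = €906.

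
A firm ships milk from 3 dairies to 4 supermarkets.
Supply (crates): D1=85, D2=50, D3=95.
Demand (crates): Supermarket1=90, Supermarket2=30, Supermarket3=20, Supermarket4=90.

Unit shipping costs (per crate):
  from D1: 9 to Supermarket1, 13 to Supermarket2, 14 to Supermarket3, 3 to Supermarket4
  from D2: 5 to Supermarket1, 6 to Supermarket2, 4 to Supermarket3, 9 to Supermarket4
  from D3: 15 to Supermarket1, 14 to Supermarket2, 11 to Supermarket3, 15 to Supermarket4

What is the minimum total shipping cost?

Optimal allocation:
  D1->Supermarket4: 85 × 3 = 255
  D2->Supermarket1: 50 × 5 = 250
  D3->Supermarket1: 40 × 15 = 600
  D3->Supermarket2: 30 × 14 = 420
  D3->Supermarket3: 20 × 11 = 220
  D3->Supermarket4: 5 × 15 = 75
Total = 255 + 250 + 600 + 420 + 220 + 75 = 1820.

1820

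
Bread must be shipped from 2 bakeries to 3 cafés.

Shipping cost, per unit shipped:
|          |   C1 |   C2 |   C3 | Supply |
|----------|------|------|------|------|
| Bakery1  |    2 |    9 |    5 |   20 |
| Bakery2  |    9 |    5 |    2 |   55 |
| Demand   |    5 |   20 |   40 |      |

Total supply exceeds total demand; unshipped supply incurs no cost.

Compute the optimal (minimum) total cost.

205

Optimal allocation:
  Bakery1->C1: 5 × 2 = 10
  Bakery1->C3: 5 × 5 = 25
  Bakery2->C2: 20 × 5 = 100
  Bakery2->C3: 35 × 2 = 70
Total = 10 + 25 + 100 + 70 = 205.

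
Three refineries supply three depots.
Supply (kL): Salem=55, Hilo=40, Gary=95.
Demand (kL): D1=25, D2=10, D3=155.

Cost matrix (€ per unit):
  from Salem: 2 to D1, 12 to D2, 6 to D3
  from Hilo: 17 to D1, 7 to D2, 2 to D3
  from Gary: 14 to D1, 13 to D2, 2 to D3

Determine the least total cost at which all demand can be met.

One minimum-cost allocation:
  Salem->D1: 25 × €2 = €50
  Salem->D3: 30 × €6 = €180
  Hilo->D2: 10 × €7 = €70
  Hilo->D3: 30 × €2 = €60
  Gary->D3: 95 × €2 = €190
Total = 50 + 180 + 70 + 60 + 190 = €550.

550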